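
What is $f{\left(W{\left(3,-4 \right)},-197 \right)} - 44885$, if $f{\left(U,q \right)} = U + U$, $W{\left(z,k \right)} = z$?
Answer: $-44879$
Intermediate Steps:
$f{\left(U,q \right)} = 2 U$
$f{\left(W{\left(3,-4 \right)},-197 \right)} - 44885 = 2 \cdot 3 - 44885 = 6 - 44885 = -44879$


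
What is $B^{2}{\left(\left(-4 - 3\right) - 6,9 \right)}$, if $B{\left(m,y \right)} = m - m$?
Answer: $0$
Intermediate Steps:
$B{\left(m,y \right)} = 0$
$B^{2}{\left(\left(-4 - 3\right) - 6,9 \right)} = 0^{2} = 0$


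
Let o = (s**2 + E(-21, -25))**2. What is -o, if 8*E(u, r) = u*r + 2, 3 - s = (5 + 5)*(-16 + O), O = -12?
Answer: -411187455121/64 ≈ -6.4248e+9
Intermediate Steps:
s = 283 (s = 3 - (5 + 5)*(-16 - 12) = 3 - 10*(-28) = 3 - 1*(-280) = 3 + 280 = 283)
E(u, r) = 1/4 + r*u/8 (E(u, r) = (u*r + 2)/8 = (r*u + 2)/8 = (2 + r*u)/8 = 1/4 + r*u/8)
o = 411187455121/64 (o = (283**2 + (1/4 + (1/8)*(-25)*(-21)))**2 = (80089 + (1/4 + 525/8))**2 = (80089 + 527/8)**2 = (641239/8)**2 = 411187455121/64 ≈ 6.4248e+9)
-o = -1*411187455121/64 = -411187455121/64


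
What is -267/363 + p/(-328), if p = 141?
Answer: -46253/39688 ≈ -1.1654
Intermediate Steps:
-267/363 + p/(-328) = -267/363 + 141/(-328) = -267*1/363 + 141*(-1/328) = -89/121 - 141/328 = -46253/39688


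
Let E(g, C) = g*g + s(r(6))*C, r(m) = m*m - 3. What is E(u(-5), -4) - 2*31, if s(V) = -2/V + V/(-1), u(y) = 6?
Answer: 3506/33 ≈ 106.24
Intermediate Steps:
r(m) = -3 + m² (r(m) = m² - 3 = -3 + m²)
s(V) = -V - 2/V (s(V) = -2/V + V*(-1) = -2/V - V = -V - 2/V)
E(g, C) = g² - 1091*C/33 (E(g, C) = g*g + (-(-3 + 6²) - 2/(-3 + 6²))*C = g² + (-(-3 + 36) - 2/(-3 + 36))*C = g² + (-1*33 - 2/33)*C = g² + (-33 - 2*1/33)*C = g² + (-33 - 2/33)*C = g² - 1091*C/33)
E(u(-5), -4) - 2*31 = (6² - 1091/33*(-4)) - 2*31 = (36 + 4364/33) - 62 = 5552/33 - 62 = 3506/33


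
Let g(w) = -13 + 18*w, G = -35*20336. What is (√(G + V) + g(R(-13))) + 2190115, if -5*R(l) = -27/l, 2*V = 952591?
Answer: 142356144/65 + I*√941858/2 ≈ 2.1901e+6 + 485.25*I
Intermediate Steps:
V = 952591/2 (V = (½)*952591 = 952591/2 ≈ 4.7630e+5)
G = -711760
R(l) = 27/(5*l) (R(l) = -(-27)/(5*l) = 27/(5*l))
(√(G + V) + g(R(-13))) + 2190115 = (√(-711760 + 952591/2) + (-13 + 18*((27/5)/(-13)))) + 2190115 = (√(-470929/2) + (-13 + 18*((27/5)*(-1/13)))) + 2190115 = (I*√941858/2 + (-13 + 18*(-27/65))) + 2190115 = (I*√941858/2 + (-13 - 486/65)) + 2190115 = (I*√941858/2 - 1331/65) + 2190115 = (-1331/65 + I*√941858/2) + 2190115 = 142356144/65 + I*√941858/2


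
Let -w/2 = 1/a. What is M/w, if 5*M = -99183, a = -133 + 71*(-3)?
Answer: -17158659/5 ≈ -3.4317e+6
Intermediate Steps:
a = -346 (a = -133 - 213 = -346)
M = -99183/5 (M = (1/5)*(-99183) = -99183/5 ≈ -19837.)
w = 1/173 (w = -2/(-346) = -2*(-1/346) = 1/173 ≈ 0.0057803)
M/w = -99183/(5*1/173) = -99183/5*173 = -17158659/5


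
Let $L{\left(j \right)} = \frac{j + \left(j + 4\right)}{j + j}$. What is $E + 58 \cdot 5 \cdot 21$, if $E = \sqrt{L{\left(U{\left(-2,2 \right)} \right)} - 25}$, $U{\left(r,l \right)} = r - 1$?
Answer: $6090 + \frac{i \sqrt{222}}{3} \approx 6090.0 + 4.9666 i$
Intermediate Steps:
$U{\left(r,l \right)} = -1 + r$ ($U{\left(r,l \right)} = r - 1 = -1 + r$)
$L{\left(j \right)} = \frac{4 + 2 j}{2 j}$ ($L{\left(j \right)} = \frac{j + \left(4 + j\right)}{2 j} = \left(4 + 2 j\right) \frac{1}{2 j} = \frac{4 + 2 j}{2 j}$)
$E = \frac{i \sqrt{222}}{3}$ ($E = \sqrt{\frac{2 - 3}{-1 - 2} - 25} = \sqrt{\frac{2 - 3}{-3} - 25} = \sqrt{\left(- \frac{1}{3}\right) \left(-1\right) - 25} = \sqrt{\frac{1}{3} - 25} = \sqrt{- \frac{74}{3}} = \frac{i \sqrt{222}}{3} \approx 4.9666 i$)
$E + 58 \cdot 5 \cdot 21 = \frac{i \sqrt{222}}{3} + 58 \cdot 5 \cdot 21 = \frac{i \sqrt{222}}{3} + 58 \cdot 105 = \frac{i \sqrt{222}}{3} + 6090 = 6090 + \frac{i \sqrt{222}}{3}$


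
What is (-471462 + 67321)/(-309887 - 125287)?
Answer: 404141/435174 ≈ 0.92869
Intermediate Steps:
(-471462 + 67321)/(-309887 - 125287) = -404141/(-435174) = -404141*(-1/435174) = 404141/435174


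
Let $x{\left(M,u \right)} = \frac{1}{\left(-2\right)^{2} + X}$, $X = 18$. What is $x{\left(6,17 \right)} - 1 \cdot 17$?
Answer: $- \frac{373}{22} \approx -16.955$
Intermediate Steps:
$x{\left(M,u \right)} = \frac{1}{22}$ ($x{\left(M,u \right)} = \frac{1}{\left(-2\right)^{2} + 18} = \frac{1}{4 + 18} = \frac{1}{22}$)
$x{\left(6,17 \right)} - 1 \cdot 17 = \frac{1}{22} - 1 \cdot 17 = \frac{1}{22} - 17 = - \frac{373}{22}$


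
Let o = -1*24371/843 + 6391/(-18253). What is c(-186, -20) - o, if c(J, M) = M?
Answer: 142485896/15387279 ≈ 9.2600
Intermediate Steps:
o = -450231476/15387279 (o = -24371*1/843 + 6391*(-1/18253) = -24371/843 - 6391/18253 = -450231476/15387279 ≈ -29.260)
c(-186, -20) - o = -20 - 1*(-450231476/15387279) = -20 + 450231476/15387279 = 142485896/15387279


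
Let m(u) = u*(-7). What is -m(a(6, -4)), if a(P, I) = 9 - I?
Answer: 91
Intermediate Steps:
m(u) = -7*u
-m(a(6, -4)) = -(-7)*(9 - 1*(-4)) = -(-7)*(9 + 4) = -(-7)*13 = -1*(-91) = 91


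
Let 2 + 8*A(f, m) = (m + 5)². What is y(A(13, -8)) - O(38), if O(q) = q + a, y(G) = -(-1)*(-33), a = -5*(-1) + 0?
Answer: -76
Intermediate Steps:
a = 5 (a = 5 + 0 = 5)
A(f, m) = -¼ + (5 + m)²/8 (A(f, m) = -¼ + (m + 5)²/8 = -¼ + (5 + m)²/8)
y(G) = -33 (y(G) = -1*33 = -33)
O(q) = 5 + q (O(q) = q + 5 = 5 + q)
y(A(13, -8)) - O(38) = -33 - (5 + 38) = -33 - 1*43 = -33 - 43 = -76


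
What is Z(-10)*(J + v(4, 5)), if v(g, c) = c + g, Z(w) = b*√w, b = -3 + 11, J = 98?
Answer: 856*I*√10 ≈ 2706.9*I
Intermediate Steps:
b = 8
Z(w) = 8*√w
Z(-10)*(J + v(4, 5)) = (8*√(-10))*(98 + (5 + 4)) = (8*(I*√10))*(98 + 9) = (8*I*√10)*107 = 856*I*√10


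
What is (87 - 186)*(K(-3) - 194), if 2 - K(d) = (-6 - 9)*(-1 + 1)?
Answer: 19008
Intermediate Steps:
K(d) = 2 (K(d) = 2 - (-6 - 9)*(-1 + 1) = 2 - (-15)*0 = 2 - 1*0 = 2 + 0 = 2)
(87 - 186)*(K(-3) - 194) = (87 - 186)*(2 - 194) = -99*(-192) = 19008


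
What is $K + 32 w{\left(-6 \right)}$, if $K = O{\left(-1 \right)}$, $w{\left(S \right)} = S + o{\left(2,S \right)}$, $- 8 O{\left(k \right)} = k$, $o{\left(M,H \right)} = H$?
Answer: $- \frac{3071}{8} \approx -383.88$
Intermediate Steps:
$O{\left(k \right)} = - \frac{k}{8}$
$w{\left(S \right)} = 2 S$ ($w{\left(S \right)} = S + S = 2 S$)
$K = \frac{1}{8}$ ($K = \left(- \frac{1}{8}\right) \left(-1\right) = \frac{1}{8} \approx 0.125$)
$K + 32 w{\left(-6 \right)} = \frac{1}{8} + 32 \cdot 2 \left(-6\right) = \frac{1}{8} + 32 \left(-12\right) = \frac{1}{8} - 384 = - \frac{3071}{8}$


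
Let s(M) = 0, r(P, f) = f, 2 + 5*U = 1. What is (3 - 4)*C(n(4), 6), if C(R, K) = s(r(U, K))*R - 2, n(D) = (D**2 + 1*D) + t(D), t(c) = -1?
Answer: 2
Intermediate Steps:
U = -1/5 (U = -2/5 + (1/5)*1 = -2/5 + 1/5 = -1/5 ≈ -0.20000)
n(D) = -1 + D + D**2 (n(D) = (D**2 + 1*D) - 1 = (D**2 + D) - 1 = (D + D**2) - 1 = -1 + D + D**2)
C(R, K) = -2 (C(R, K) = 0*R - 2 = 0 - 2 = -2)
(3 - 4)*C(n(4), 6) = (3 - 4)*(-2) = -1*(-2) = 2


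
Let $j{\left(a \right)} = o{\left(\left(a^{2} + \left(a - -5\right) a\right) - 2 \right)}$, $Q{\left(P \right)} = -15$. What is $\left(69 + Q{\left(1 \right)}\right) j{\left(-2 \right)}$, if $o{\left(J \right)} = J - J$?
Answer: $0$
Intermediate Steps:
$o{\left(J \right)} = 0$
$j{\left(a \right)} = 0$
$\left(69 + Q{\left(1 \right)}\right) j{\left(-2 \right)} = \left(69 - 15\right) 0 = 54 \cdot 0 = 0$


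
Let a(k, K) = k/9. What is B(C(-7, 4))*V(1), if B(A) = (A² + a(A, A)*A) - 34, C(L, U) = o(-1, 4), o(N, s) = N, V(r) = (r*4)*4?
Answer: -4736/9 ≈ -526.22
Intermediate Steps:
a(k, K) = k/9 (a(k, K) = k*(⅑) = k/9)
V(r) = 16*r (V(r) = (4*r)*4 = 16*r)
C(L, U) = -1
B(A) = -34 + 10*A²/9 (B(A) = (A² + (A/9)*A) - 34 = (A² + A²/9) - 34 = 10*A²/9 - 34 = -34 + 10*A²/9)
B(C(-7, 4))*V(1) = (-34 + (10/9)*(-1)²)*(16*1) = (-34 + (10/9)*1)*16 = (-34 + 10/9)*16 = -296/9*16 = -4736/9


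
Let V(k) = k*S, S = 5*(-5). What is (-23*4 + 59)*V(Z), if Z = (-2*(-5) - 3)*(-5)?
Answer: -28875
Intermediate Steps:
S = -25
Z = -35 (Z = (10 - 3)*(-5) = 7*(-5) = -35)
V(k) = -25*k (V(k) = k*(-25) = -25*k)
(-23*4 + 59)*V(Z) = (-23*4 + 59)*(-25*(-35)) = (-92 + 59)*875 = -33*875 = -28875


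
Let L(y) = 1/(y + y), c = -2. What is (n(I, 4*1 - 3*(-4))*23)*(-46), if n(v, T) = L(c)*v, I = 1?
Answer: 529/2 ≈ 264.50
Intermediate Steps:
L(y) = 1/(2*y)
n(v, T) = -v/4 (n(v, T) = ((½)/(-2))*v = ((½)*(-½))*v = -v/4)
(n(I, 4*1 - 3*(-4))*23)*(-46) = (-¼*1*23)*(-46) = -¼*23*(-46) = -23/4*(-46) = 529/2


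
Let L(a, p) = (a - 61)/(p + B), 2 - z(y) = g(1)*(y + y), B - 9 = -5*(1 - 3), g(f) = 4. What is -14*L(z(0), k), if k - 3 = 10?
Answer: 413/16 ≈ 25.813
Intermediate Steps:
k = 13 (k = 3 + 10 = 13)
B = 19 (B = 9 - 5*(1 - 3) = 9 - 5*(-2) = 9 + 10 = 19)
z(y) = 2 - 8*y (z(y) = 2 - 4*(y + y) = 2 - 4*2*y = 2 - 8*y)
L(a, p) = (-61 + a)/(19 + p) (L(a, p) = (a - 61)/(p + 19) = (-61 + a)/(19 + p))
-14*L(z(0), k) = -14*(-61 + (2 - 8*0))/(19 + 13) = -14*(-61 + (2 + 0))/32 = -7*(-61 + 2)/16 = -7*(-59)/16 = -14*(-59/32) = 413/16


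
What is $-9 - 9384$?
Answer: $-9393$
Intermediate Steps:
$-9 - 9384 = -9393$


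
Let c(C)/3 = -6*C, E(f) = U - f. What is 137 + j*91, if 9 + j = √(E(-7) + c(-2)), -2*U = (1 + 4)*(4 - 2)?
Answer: -682 + 91*√38 ≈ -121.04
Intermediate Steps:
U = -5 (U = -(1 + 4)*(4 - 2)/2 = -5*2/2 = -½*10 = -5)
E(f) = -5 - f
c(C) = -18*C (c(C) = 3*(-6*C) = -18*C)
j = -9 + √38 (j = -9 + √((-5 - 1*(-7)) - 18*(-2)) = -9 + √((-5 + 7) + 36) = -9 + √(2 + 36) = -9 + √38 ≈ -2.8356)
137 + j*91 = 137 + (-9 + √38)*91 = 137 + (-819 + 91*√38) = -682 + 91*√38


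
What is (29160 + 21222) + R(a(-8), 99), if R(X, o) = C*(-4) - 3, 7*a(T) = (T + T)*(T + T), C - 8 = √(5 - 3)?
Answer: 50347 - 4*√2 ≈ 50341.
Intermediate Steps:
C = 8 + √2 (C = 8 + √(5 - 3) = 8 + √2 ≈ 9.4142)
a(T) = 4*T²/7 (a(T) = ((T + T)*(T + T))/7 = ((2*T)*(2*T))/7 = (4*T²)/7 = 4*T²/7)
R(X, o) = -35 - 4*√2 (R(X, o) = (8 + √2)*(-4) - 3 = (-32 - 4*√2) - 3 = -35 - 4*√2)
(29160 + 21222) + R(a(-8), 99) = (29160 + 21222) + (-35 - 4*√2) = 50382 + (-35 - 4*√2) = 50347 - 4*√2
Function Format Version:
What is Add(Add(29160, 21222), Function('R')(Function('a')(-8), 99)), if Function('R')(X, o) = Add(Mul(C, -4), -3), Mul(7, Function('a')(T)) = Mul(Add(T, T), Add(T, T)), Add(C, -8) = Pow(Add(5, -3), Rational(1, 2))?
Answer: Add(50347, Mul(-4, Pow(2, Rational(1, 2)))) ≈ 50341.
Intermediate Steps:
C = Add(8, Pow(2, Rational(1, 2))) (C = Add(8, Pow(Add(5, -3), Rational(1, 2))) = Add(8, Pow(2, Rational(1, 2))) ≈ 9.4142)
Function('a')(T) = Mul(Rational(4, 7), Pow(T, 2)) (Function('a')(T) = Mul(Rational(1, 7), Mul(Add(T, T), Add(T, T))) = Mul(Rational(1, 7), Mul(Mul(2, T), Mul(2, T))) = Mul(Rational(1, 7), Mul(4, Pow(T, 2))) = Mul(Rational(4, 7), Pow(T, 2)))
Function('R')(X, o) = Add(-35, Mul(-4, Pow(2, Rational(1, 2)))) (Function('R')(X, o) = Add(Mul(Add(8, Pow(2, Rational(1, 2))), -4), -3) = Add(Add(-32, Mul(-4, Pow(2, Rational(1, 2)))), -3) = Add(-35, Mul(-4, Pow(2, Rational(1, 2)))))
Add(Add(29160, 21222), Function('R')(Function('a')(-8), 99)) = Add(Add(29160, 21222), Add(-35, Mul(-4, Pow(2, Rational(1, 2))))) = Add(50382, Add(-35, Mul(-4, Pow(2, Rational(1, 2))))) = Add(50347, Mul(-4, Pow(2, Rational(1, 2))))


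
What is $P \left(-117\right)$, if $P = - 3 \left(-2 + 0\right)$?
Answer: $-702$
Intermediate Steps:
$P = 6$ ($P = \left(-3\right) \left(-2\right) = 6$)
$P \left(-117\right) = 6 \left(-117\right) = -702$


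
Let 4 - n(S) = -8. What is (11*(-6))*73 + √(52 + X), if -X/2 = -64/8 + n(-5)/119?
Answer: -4818 + 2*√240023/119 ≈ -4809.8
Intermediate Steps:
n(S) = 12 (n(S) = 4 - 1*(-8) = 4 + 8 = 12)
X = 1880/119 (X = -2*(-64/8 + 12/119) = -2*(-64*⅛ + 12*(1/119)) = -2*(-8 + 12/119) = -2*(-940/119) = 1880/119 ≈ 15.798)
(11*(-6))*73 + √(52 + X) = (11*(-6))*73 + √(52 + 1880/119) = -66*73 + √(8068/119) = -4818 + 2*√240023/119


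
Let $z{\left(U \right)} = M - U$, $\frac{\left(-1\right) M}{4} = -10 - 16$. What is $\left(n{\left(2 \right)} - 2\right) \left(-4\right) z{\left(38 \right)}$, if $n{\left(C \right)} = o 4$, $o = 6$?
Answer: $-5808$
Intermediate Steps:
$n{\left(C \right)} = 24$ ($n{\left(C \right)} = 6 \cdot 4 = 24$)
$M = 104$ ($M = - 4 \left(-10 - 16\right) = \left(-4\right) \left(-26\right) = 104$)
$z{\left(U \right)} = 104 - U$
$\left(n{\left(2 \right)} - 2\right) \left(-4\right) z{\left(38 \right)} = \left(24 - 2\right) \left(-4\right) \left(104 - 38\right) = 22 \left(-4\right) \left(104 - 38\right) = \left(-88\right) 66 = -5808$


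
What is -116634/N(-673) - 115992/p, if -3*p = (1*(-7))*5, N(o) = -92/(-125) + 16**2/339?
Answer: -97485354369/1105790 ≈ -88159.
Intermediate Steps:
N(o) = 63188/42375 (N(o) = -92*(-1/125) + 256*(1/339) = 92/125 + 256/339 = 63188/42375)
p = 35/3 (p = -1*(-7)*5/3 = -(-7)*5/3 = -1/3*(-35) = 35/3 ≈ 11.667)
-116634/N(-673) - 115992/p = -116634/63188/42375 - 115992/35/3 = -116634*42375/63188 - 115992*3/35 = -2471182875/31594 - 347976/35 = -97485354369/1105790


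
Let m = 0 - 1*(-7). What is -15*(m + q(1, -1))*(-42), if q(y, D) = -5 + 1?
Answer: 1890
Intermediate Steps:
q(y, D) = -4
m = 7 (m = 0 + 7 = 7)
-15*(m + q(1, -1))*(-42) = -15*(7 - 4)*(-42) = -15*3*(-42) = -45*(-42) = 1890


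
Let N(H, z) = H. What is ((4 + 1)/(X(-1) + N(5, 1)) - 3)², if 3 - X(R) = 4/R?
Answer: 961/144 ≈ 6.6736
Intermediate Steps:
X(R) = 3 - 4/R
((4 + 1)/(X(-1) + N(5, 1)) - 3)² = ((4 + 1)/((3 - 4/(-1)) + 5) - 3)² = (5/((3 - 4*(-1)) + 5) - 3)² = (5/((3 + 4) + 5) - 3)² = (5/(7 + 5) - 3)² = (5/12 - 3)² = (-31/12)² = 961/144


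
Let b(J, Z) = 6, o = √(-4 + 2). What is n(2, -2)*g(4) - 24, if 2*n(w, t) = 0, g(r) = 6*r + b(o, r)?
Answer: -24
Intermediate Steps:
o = I*√2 (o = √(-2) = I*√2 ≈ 1.4142*I)
g(r) = 6 + 6*r (g(r) = 6*r + 6 = 6 + 6*r)
n(w, t) = 0 (n(w, t) = (½)*0 = 0)
n(2, -2)*g(4) - 24 = 0*(6 + 6*4) - 24 = 0*(6 + 24) - 24 = 0*30 - 24 = 0 - 24 = -24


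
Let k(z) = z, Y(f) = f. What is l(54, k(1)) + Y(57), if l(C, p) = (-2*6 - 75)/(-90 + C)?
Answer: 713/12 ≈ 59.417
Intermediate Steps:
l(C, p) = -87/(-90 + C) (l(C, p) = (-12 - 75)/(-90 + C) = -87/(-90 + C))
l(54, k(1)) + Y(57) = -87/(-90 + 54) + 57 = -87/(-36) + 57 = -87*(-1/36) + 57 = 29/12 + 57 = 713/12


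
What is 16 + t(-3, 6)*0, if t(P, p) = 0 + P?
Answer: 16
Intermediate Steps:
t(P, p) = P
16 + t(-3, 6)*0 = 16 - 3*0 = 16 + 0 = 16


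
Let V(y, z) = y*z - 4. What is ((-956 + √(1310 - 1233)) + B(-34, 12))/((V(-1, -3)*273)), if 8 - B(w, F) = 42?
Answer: 330/91 - √77/273 ≈ 3.5942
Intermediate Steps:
B(w, F) = -34 (B(w, F) = 8 - 1*42 = 8 - 42 = -34)
V(y, z) = -4 + y*z
((-956 + √(1310 - 1233)) + B(-34, 12))/((V(-1, -3)*273)) = ((-956 + √(1310 - 1233)) - 34)/(((-4 - 1*(-3))*273)) = ((-956 + √77) - 34)/(((-4 + 3)*273)) = (-990 + √77)/((-1*273)) = (-990 + √77)/(-273) = (-990 + √77)*(-1/273) = 330/91 - √77/273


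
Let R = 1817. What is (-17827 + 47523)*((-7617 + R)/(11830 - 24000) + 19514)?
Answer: 705253808128/1217 ≈ 5.7950e+8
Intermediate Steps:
(-17827 + 47523)*((-7617 + R)/(11830 - 24000) + 19514) = (-17827 + 47523)*((-7617 + 1817)/(11830 - 24000) + 19514) = 29696*(-5800/(-12170) + 19514) = 29696*(-5800*(-1/12170) + 19514) = 29696*(580/1217 + 19514) = 29696*(23749118/1217) = 705253808128/1217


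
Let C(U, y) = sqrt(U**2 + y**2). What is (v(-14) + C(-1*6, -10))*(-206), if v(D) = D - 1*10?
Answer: 4944 - 412*sqrt(34) ≈ 2541.6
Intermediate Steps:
v(D) = -10 + D (v(D) = D - 10 = -10 + D)
(v(-14) + C(-1*6, -10))*(-206) = ((-10 - 14) + sqrt((-1*6)**2 + (-10)**2))*(-206) = (-24 + sqrt((-6)**2 + 100))*(-206) = (-24 + sqrt(36 + 100))*(-206) = (-24 + sqrt(136))*(-206) = (-24 + 2*sqrt(34))*(-206) = 4944 - 412*sqrt(34)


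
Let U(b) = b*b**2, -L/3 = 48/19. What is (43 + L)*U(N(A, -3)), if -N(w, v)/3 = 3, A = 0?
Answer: -490617/19 ≈ -25822.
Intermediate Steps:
L = -144/19 ≈ -7.5789
N(w, v) = -9 (N(w, v) = -3*3 = -9)
U(b) = b**3
(43 + L)*U(N(A, -3)) = (43 - 144/19)*(-9)**3 = (673/19)*(-729) = -490617/19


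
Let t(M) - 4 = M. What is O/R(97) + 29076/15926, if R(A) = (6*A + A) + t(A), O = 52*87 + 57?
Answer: 15939381/2070380 ≈ 7.6988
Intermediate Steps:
t(M) = 4 + M
O = 4581 (O = 4524 + 57 = 4581)
R(A) = 4 + 8*A (R(A) = (6*A + A) + (4 + A) = 7*A + (4 + A) = 4 + 8*A)
O/R(97) + 29076/15926 = 4581/(4 + 8*97) + 29076/15926 = 4581/(4 + 776) + 29076*(1/15926) = 4581/780 + 14538/7963 = 4581*(1/780) + 14538/7963 = 1527/260 + 14538/7963 = 15939381/2070380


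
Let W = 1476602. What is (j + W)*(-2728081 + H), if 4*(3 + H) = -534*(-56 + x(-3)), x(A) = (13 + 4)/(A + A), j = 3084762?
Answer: -12407958053379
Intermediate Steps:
x(A) = 17/(2*A) (x(A) = 17/((2*A)) = 17*(1/(2*A)) = 17/(2*A))
H = 31405/4 (H = -3 + (-534*(-56 + (17/2)/(-3)))/4 = -3 + (-534*(-56 + (17/2)*(-⅓)))/4 = -3 + (-534*(-56 - 17/6))/4 = -3 + (-534*(-353/6))/4 = -3 + (¼)*31417 = -3 + 31417/4 = 31405/4 ≈ 7851.3)
(j + W)*(-2728081 + H) = (3084762 + 1476602)*(-2728081 + 31405/4) = 4561364*(-10880919/4) = -12407958053379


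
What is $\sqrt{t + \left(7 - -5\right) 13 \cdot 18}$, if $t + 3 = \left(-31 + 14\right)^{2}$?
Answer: $\sqrt{3094} \approx 55.624$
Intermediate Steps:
$t = 286$ ($t = -3 + \left(-31 + 14\right)^{2} = -3 + \left(-17\right)^{2} = -3 + 289 = 286$)
$\sqrt{t + \left(7 - -5\right) 13 \cdot 18} = \sqrt{286 + \left(7 - -5\right) 13 \cdot 18} = \sqrt{286 + \left(7 + 5\right) 13 \cdot 18} = \sqrt{286 + 12 \cdot 13 \cdot 18} = \sqrt{286 + 156 \cdot 18} = \sqrt{286 + 2808} = \sqrt{3094}$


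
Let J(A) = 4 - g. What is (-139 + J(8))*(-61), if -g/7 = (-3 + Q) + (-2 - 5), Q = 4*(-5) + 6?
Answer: 18483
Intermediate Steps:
Q = -14 (Q = -20 + 6 = -14)
g = 168 (g = -7*((-3 - 14) + (-2 - 5)) = -7*(-17 - 7) = -7*(-24) = 168)
J(A) = -164 (J(A) = 4 - 1*168 = 4 - 168 = -164)
(-139 + J(8))*(-61) = (-139 - 164)*(-61) = -303*(-61) = 18483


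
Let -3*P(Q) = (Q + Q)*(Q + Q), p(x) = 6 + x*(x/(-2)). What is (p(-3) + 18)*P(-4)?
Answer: -416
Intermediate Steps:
p(x) = 6 - x²/2 (p(x) = 6 + x*(x*(-½)) = 6 + x*(-x/2) = 6 - x²/2)
P(Q) = -4*Q²/3 (P(Q) = -(Q + Q)*(Q + Q)/3 = -2*Q*2*Q/3 = -4*Q²/3)
(p(-3) + 18)*P(-4) = ((6 - ½*(-3)²) + 18)*(-4/3*(-4)²) = ((6 - ½*9) + 18)*(-4/3*16) = ((6 - 9/2) + 18)*(-64/3) = (3/2 + 18)*(-64/3) = (39/2)*(-64/3) = -416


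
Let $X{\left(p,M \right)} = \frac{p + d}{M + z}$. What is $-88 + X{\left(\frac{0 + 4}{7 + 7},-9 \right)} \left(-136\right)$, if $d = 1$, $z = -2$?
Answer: $- \frac{5552}{77} \approx -72.104$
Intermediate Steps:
$X{\left(p,M \right)} = \frac{1 + p}{-2 + M}$ ($X{\left(p,M \right)} = \frac{p + 1}{M - 2} = \frac{1 + p}{-2 + M}$)
$-88 + X{\left(\frac{0 + 4}{7 + 7},-9 \right)} \left(-136\right) = -88 + \frac{1 + \frac{0 + 4}{7 + 7}}{-2 - 9} \left(-136\right) = -88 + \frac{1 + \frac{4}{14}}{-11} \left(-136\right) = -88 + - \frac{1 + 4 \cdot \frac{1}{14}}{11} \left(-136\right) = -88 + - \frac{1 + \frac{2}{7}}{11} \left(-136\right) = -88 + \left(- \frac{1}{11}\right) \frac{9}{7} \left(-136\right) = -88 - - \frac{1224}{77} = -88 + \frac{1224}{77} = - \frac{5552}{77}$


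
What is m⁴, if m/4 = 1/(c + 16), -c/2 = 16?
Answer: 1/256 ≈ 0.0039063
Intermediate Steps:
c = -32 (c = -2*16 = -32)
m = -¼ (m = 4/(-32 + 16) = 4/(-16) = 4*(-1/16) = -¼ ≈ -0.25000)
m⁴ = (-¼)⁴ = 1/256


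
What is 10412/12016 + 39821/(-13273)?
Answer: -85072665/39872092 ≈ -2.1336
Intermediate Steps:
10412/12016 + 39821/(-13273) = 10412*(1/12016) + 39821*(-1/13273) = 2603/3004 - 39821/13273 = -85072665/39872092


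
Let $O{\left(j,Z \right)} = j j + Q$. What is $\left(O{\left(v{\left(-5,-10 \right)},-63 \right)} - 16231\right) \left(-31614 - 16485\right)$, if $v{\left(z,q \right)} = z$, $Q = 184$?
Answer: $770642178$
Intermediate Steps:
$O{\left(j,Z \right)} = 184 + j^{2}$ ($O{\left(j,Z \right)} = j j + 184 = j^{2} + 184 = 184 + j^{2}$)
$\left(O{\left(v{\left(-5,-10 \right)},-63 \right)} - 16231\right) \left(-31614 - 16485\right) = \left(\left(184 + \left(-5\right)^{2}\right) - 16231\right) \left(-31614 - 16485\right) = \left(\left(184 + 25\right) - 16231\right) \left(-48099\right) = \left(209 - 16231\right) \left(-48099\right) = \left(-16022\right) \left(-48099\right) = 770642178$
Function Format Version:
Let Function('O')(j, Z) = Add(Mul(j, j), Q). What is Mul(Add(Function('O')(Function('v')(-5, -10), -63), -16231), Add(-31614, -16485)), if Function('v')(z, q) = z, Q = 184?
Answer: 770642178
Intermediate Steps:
Function('O')(j, Z) = Add(184, Pow(j, 2)) (Function('O')(j, Z) = Add(Mul(j, j), 184) = Add(Pow(j, 2), 184) = Add(184, Pow(j, 2)))
Mul(Add(Function('O')(Function('v')(-5, -10), -63), -16231), Add(-31614, -16485)) = Mul(Add(Add(184, Pow(-5, 2)), -16231), Add(-31614, -16485)) = Mul(Add(Add(184, 25), -16231), -48099) = Mul(Add(209, -16231), -48099) = Mul(-16022, -48099) = 770642178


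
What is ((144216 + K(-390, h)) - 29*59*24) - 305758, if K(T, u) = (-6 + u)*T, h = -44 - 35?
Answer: -169456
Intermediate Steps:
h = -79 (h = -44 - 1*35 = -44 - 35 = -79)
K(T, u) = T*(-6 + u)
((144216 + K(-390, h)) - 29*59*24) - 305758 = ((144216 - 390*(-6 - 79)) - 29*59*24) - 305758 = ((144216 - 390*(-85)) - 1711*24) - 305758 = ((144216 + 33150) - 41064) - 305758 = (177366 - 41064) - 305758 = 136302 - 305758 = -169456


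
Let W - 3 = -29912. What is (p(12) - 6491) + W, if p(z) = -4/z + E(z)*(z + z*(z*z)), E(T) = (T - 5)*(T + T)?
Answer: 767759/3 ≈ 2.5592e+5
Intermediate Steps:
W = -29909 (W = 3 - 29912 = -29909)
E(T) = 2*T*(-5 + T) (E(T) = (-5 + T)*(2*T) = 2*T*(-5 + T))
p(z) = -4/z + 2*z*(-5 + z)*(z + z³) (p(z) = -4/z + (2*z*(-5 + z))*(z + z*(z*z)) = -4/z + (2*z*(-5 + z))*(z + z*z²) = -4/z + (2*z*(-5 + z))*(z + z³) = -4/z + 2*z*(-5 + z)*(z + z³))
(p(12) - 6491) + W = (2*(-2 + 12³*(1 + 12²)*(-5 + 12))/12 - 6491) - 29909 = (2*(1/12)*(-2 + 1728*(1 + 144)*7) - 6491) - 29909 = (2*(1/12)*(-2 + 1728*145*7) - 6491) - 29909 = (2*(1/12)*(-2 + 1753920) - 6491) - 29909 = (2*(1/12)*1753918 - 6491) - 29909 = (876959/3 - 6491) - 29909 = 857486/3 - 29909 = 767759/3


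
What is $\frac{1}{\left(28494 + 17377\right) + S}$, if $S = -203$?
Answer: $\frac{1}{45668} \approx 2.1897 \cdot 10^{-5}$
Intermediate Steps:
$\frac{1}{\left(28494 + 17377\right) + S} = \frac{1}{\left(28494 + 17377\right) - 203} = \frac{1}{45871 - 203} = \frac{1}{45668}$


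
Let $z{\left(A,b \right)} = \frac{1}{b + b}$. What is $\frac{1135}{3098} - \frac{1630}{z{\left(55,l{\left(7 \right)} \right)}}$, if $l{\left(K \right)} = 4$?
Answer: $- \frac{40396785}{3098} \approx -13040.0$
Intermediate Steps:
$z{\left(A,b \right)} = \frac{1}{2 b}$
$\frac{1135}{3098} - \frac{1630}{z{\left(55,l{\left(7 \right)} \right)}} = \frac{1135}{3098} - \frac{1630}{\frac{1}{2} \cdot \frac{1}{4}} = 1135 \cdot \frac{1}{3098} - \frac{1630}{\frac{1}{2} \cdot \frac{1}{4}} = \frac{1135}{3098} - 1630 \frac{1}{\frac{1}{8}} = \frac{1135}{3098} - 13040 = - \frac{40396785}{3098}$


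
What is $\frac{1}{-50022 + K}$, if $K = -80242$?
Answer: $- \frac{1}{130264} \approx -7.6767 \cdot 10^{-6}$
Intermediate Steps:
$\frac{1}{-50022 + K} = \frac{1}{-50022 - 80242} = \frac{1}{-130264} = - \frac{1}{130264}$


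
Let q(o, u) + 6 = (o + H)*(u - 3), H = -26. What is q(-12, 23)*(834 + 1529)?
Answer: -1810058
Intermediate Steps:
q(o, u) = -6 + (-26 + o)*(-3 + u) (q(o, u) = -6 + (o - 26)*(u - 3) = -6 + (-26 + o)*(-3 + u))
q(-12, 23)*(834 + 1529) = (72 - 26*23 - 3*(-12) - 12*23)*(834 + 1529) = (72 - 598 + 36 - 276)*2363 = -766*2363 = -1810058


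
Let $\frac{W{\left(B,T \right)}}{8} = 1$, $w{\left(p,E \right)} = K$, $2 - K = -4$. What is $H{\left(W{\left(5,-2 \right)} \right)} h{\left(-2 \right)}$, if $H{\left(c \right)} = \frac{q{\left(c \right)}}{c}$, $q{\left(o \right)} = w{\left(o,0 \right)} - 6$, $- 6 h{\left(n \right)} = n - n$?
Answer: $0$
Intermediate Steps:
$K = 6$ ($K = 2 - -4 = 2 + 4 = 6$)
$w{\left(p,E \right)} = 6$
$W{\left(B,T \right)} = 8$ ($W{\left(B,T \right)} = 8 \cdot 1 = 8$)
$h{\left(n \right)} = 0$ ($h{\left(n \right)} = - \frac{n - n}{6} = \left(- \frac{1}{6}\right) 0 = 0$)
$q{\left(o \right)} = 0$ ($q{\left(o \right)} = 6 - 6 = 0$)
$H{\left(c \right)} = 0$ ($H{\left(c \right)} = \frac{0}{c} = 0$)
$H{\left(W{\left(5,-2 \right)} \right)} h{\left(-2 \right)} = 0 \cdot 0 = 0$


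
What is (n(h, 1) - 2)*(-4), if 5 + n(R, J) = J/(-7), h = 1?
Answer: 200/7 ≈ 28.571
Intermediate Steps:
n(R, J) = -5 - J/7 (n(R, J) = -5 + J/(-7) = -5 + J*(-⅐) = -5 - J/7)
(n(h, 1) - 2)*(-4) = ((-5 - ⅐*1) - 2)*(-4) = ((-5 - ⅐) - 2)*(-4) = (-36/7 - 2)*(-4) = -50/7*(-4) = 200/7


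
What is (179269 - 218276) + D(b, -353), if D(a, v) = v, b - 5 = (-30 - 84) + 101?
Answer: -39360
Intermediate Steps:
b = -8 (b = 5 + ((-30 - 84) + 101) = 5 + (-114 + 101) = 5 - 13 = -8)
(179269 - 218276) + D(b, -353) = (179269 - 218276) - 353 = -39007 - 353 = -39360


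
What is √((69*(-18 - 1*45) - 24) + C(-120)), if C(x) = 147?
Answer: 8*I*√66 ≈ 64.992*I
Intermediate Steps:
√((69*(-18 - 1*45) - 24) + C(-120)) = √((69*(-18 - 1*45) - 24) + 147) = √((69*(-18 - 45) - 24) + 147) = √((69*(-63) - 24) + 147) = √((-4347 - 24) + 147) = √(-4371 + 147) = √(-4224) = 8*I*√66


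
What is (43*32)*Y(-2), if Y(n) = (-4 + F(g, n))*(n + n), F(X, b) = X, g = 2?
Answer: 11008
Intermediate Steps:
Y(n) = -4*n (Y(n) = (-4 + 2)*(n + n) = -4*n)
(43*32)*Y(-2) = (43*32)*(-4*(-2)) = 1376*8 = 11008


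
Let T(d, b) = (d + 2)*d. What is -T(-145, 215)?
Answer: -20735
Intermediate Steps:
T(d, b) = d*(2 + d) (T(d, b) = (2 + d)*d = d*(2 + d))
-T(-145, 215) = -(-145)*(2 - 145) = -(-145)*(-143) = -1*20735 = -20735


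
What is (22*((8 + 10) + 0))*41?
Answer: 16236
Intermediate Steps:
(22*((8 + 10) + 0))*41 = (22*(18 + 0))*41 = (22*18)*41 = 396*41 = 16236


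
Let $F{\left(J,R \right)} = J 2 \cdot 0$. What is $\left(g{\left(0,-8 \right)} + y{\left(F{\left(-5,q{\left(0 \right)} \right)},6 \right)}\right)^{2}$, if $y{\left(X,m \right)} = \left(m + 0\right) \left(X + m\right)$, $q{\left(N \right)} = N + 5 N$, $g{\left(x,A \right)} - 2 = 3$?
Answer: $1681$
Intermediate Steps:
$g{\left(x,A \right)} = 5$ ($g{\left(x,A \right)} = 2 + 3 = 5$)
$q{\left(N \right)} = 6 N$
$F{\left(J,R \right)} = 0$ ($F{\left(J,R \right)} = 2 J 0 = 0$)
$y{\left(X,m \right)} = m \left(X + m\right)$
$\left(g{\left(0,-8 \right)} + y{\left(F{\left(-5,q{\left(0 \right)} \right)},6 \right)}\right)^{2} = \left(5 + 6 \left(0 + 6\right)\right)^{2} = \left(5 + 6 \cdot 6\right)^{2} = \left(5 + 36\right)^{2} = 41^{2} = 1681$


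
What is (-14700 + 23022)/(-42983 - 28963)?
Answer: -1387/11991 ≈ -0.11567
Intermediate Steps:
(-14700 + 23022)/(-42983 - 28963) = 8322/(-71946) = 8322*(-1/71946) = -1387/11991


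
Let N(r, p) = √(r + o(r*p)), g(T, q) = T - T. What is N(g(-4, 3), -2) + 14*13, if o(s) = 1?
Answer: 183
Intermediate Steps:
g(T, q) = 0
N(r, p) = √(1 + r) (N(r, p) = √(r + 1) = √(1 + r))
N(g(-4, 3), -2) + 14*13 = √(1 + 0) + 14*13 = √1 + 182 = 1 + 182 = 183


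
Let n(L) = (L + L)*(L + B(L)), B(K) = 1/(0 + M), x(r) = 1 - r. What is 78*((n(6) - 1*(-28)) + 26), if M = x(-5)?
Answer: 9984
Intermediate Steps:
M = 6 (M = 1 - 1*(-5) = 1 + 5 = 6)
B(K) = ⅙ (B(K) = 1/(0 + 6) = 1/6 = ⅙)
n(L) = 2*L*(⅙ + L) (n(L) = (L + L)*(L + ⅙) = (2*L)*(⅙ + L) = 2*L*(⅙ + L))
78*((n(6) - 1*(-28)) + 26) = 78*(((⅓)*6*(1 + 6*6) - 1*(-28)) + 26) = 78*(((⅓)*6*(1 + 36) + 28) + 26) = 78*(((⅓)*6*37 + 28) + 26) = 78*((74 + 28) + 26) = 78*(102 + 26) = 78*128 = 9984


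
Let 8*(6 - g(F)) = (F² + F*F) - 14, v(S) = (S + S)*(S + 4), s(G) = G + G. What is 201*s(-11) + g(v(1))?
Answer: -17757/4 ≈ -4439.3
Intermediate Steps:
s(G) = 2*G
v(S) = 2*S*(4 + S) (v(S) = (2*S)*(4 + S) = 2*S*(4 + S))
g(F) = 31/4 - F²/4 (g(F) = 6 - ((F² + F*F) - 14)/8 = 6 - ((F² + F²) - 14)/8 = 6 - (2*F² - 14)/8 = 6 - (-14 + 2*F²)/8 = 6 + (7/4 - F²/4) = 31/4 - F²/4)
201*s(-11) + g(v(1)) = 201*(2*(-11)) + (31/4 - 4*(4 + 1)²/4) = 201*(-22) + (31/4 - (2*1*5)²/4) = -4422 + (31/4 - ¼*10²) = -4422 + (31/4 - ¼*100) = -4422 + (31/4 - 25) = -4422 - 69/4 = -17757/4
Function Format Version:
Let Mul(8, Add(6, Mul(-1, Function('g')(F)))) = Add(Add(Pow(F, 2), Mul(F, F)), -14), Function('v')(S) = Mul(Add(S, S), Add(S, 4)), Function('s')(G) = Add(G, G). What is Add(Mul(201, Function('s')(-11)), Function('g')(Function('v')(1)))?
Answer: Rational(-17757, 4) ≈ -4439.3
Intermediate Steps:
Function('s')(G) = Mul(2, G)
Function('v')(S) = Mul(2, S, Add(4, S)) (Function('v')(S) = Mul(Mul(2, S), Add(4, S)) = Mul(2, S, Add(4, S)))
Function('g')(F) = Add(Rational(31, 4), Mul(Rational(-1, 4), Pow(F, 2))) (Function('g')(F) = Add(6, Mul(Rational(-1, 8), Add(Add(Pow(F, 2), Mul(F, F)), -14))) = Add(6, Mul(Rational(-1, 8), Add(Add(Pow(F, 2), Pow(F, 2)), -14))) = Add(6, Mul(Rational(-1, 8), Add(Mul(2, Pow(F, 2)), -14))) = Add(6, Mul(Rational(-1, 8), Add(-14, Mul(2, Pow(F, 2))))) = Add(6, Add(Rational(7, 4), Mul(Rational(-1, 4), Pow(F, 2)))) = Add(Rational(31, 4), Mul(Rational(-1, 4), Pow(F, 2))))
Add(Mul(201, Function('s')(-11)), Function('g')(Function('v')(1))) = Add(Mul(201, Mul(2, -11)), Add(Rational(31, 4), Mul(Rational(-1, 4), Pow(Mul(2, 1, Add(4, 1)), 2)))) = Add(Mul(201, -22), Add(Rational(31, 4), Mul(Rational(-1, 4), Pow(Mul(2, 1, 5), 2)))) = Add(-4422, Add(Rational(31, 4), Mul(Rational(-1, 4), Pow(10, 2)))) = Add(-4422, Add(Rational(31, 4), Mul(Rational(-1, 4), 100))) = Add(-4422, Add(Rational(31, 4), -25)) = Add(-4422, Rational(-69, 4)) = Rational(-17757, 4)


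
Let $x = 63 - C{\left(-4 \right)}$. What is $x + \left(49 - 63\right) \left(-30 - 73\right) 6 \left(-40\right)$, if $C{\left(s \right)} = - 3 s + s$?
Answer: $-346025$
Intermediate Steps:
$C{\left(s \right)} = - 2 s$
$x = 55$ ($x = 63 - \left(-2\right) \left(-4\right) = 63 - 8 = 55$)
$x + \left(49 - 63\right) \left(-30 - 73\right) 6 \left(-40\right) = 55 + \left(49 - 63\right) \left(-30 - 73\right) 6 \left(-40\right) = 55 + \left(-14\right) \left(-103\right) \left(-240\right) = 55 + 1442 \left(-240\right) = 55 - 346080 = -346025$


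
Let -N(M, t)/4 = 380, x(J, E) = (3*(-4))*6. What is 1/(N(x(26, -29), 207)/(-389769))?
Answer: 389769/1520 ≈ 256.43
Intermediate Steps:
x(J, E) = -72 (x(J, E) = -12*6 = -72)
N(M, t) = -1520 (N(M, t) = -4*380 = -1520)
1/(N(x(26, -29), 207)/(-389769)) = 1/(-1520/(-389769)) = 1/(-1520*(-1/389769)) = 1/(1520/389769) = 389769/1520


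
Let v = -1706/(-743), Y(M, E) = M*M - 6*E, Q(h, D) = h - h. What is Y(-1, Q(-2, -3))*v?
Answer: 1706/743 ≈ 2.2961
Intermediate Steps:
Q(h, D) = 0
Y(M, E) = M² - 6*E
v = 1706/743 (v = -1706*(-1/743) = 1706/743 ≈ 2.2961)
Y(-1, Q(-2, -3))*v = ((-1)² - 6*0)*(1706/743) = (1 + 0)*(1706/743) = 1*(1706/743) = 1706/743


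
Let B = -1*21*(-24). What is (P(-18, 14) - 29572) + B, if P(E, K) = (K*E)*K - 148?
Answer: -32744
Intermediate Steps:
P(E, K) = -148 + E*K**2 (P(E, K) = (E*K)*K - 148 = E*K**2 - 148 = -148 + E*K**2)
B = 504 (B = -21*(-24) = 504)
(P(-18, 14) - 29572) + B = ((-148 - 18*14**2) - 29572) + 504 = ((-148 - 18*196) - 29572) + 504 = ((-148 - 3528) - 29572) + 504 = (-3676 - 29572) + 504 = -33248 + 504 = -32744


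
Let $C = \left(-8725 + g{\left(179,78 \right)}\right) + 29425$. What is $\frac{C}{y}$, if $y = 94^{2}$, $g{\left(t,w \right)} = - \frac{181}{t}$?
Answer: $\frac{3705119}{1581644} \approx 2.3426$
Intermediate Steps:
$C = \frac{3705119}{179}$ ($C = \left(-8725 - \frac{181}{179}\right) + 29425 = - \frac{1561956}{179} + 29425 = \frac{3705119}{179} \approx 20699.0$)
$y = 8836$
$\frac{C}{y} = \frac{3705119}{179 \cdot 8836} = \frac{3705119}{179} \cdot \frac{1}{8836} = \frac{3705119}{1581644}$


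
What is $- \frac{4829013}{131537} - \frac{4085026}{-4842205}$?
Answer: $- \frac{3263676975529}{90989874155} \approx -35.869$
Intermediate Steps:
$- \frac{4829013}{131537} - \frac{4085026}{-4842205} = \left(-4829013\right) \frac{1}{131537} - - \frac{4085026}{4842205} = - \frac{689859}{18791} + \frac{4085026}{4842205} = - \frac{3263676975529}{90989874155}$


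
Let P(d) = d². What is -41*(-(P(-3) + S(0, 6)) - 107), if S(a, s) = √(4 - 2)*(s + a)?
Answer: 4756 + 246*√2 ≈ 5103.9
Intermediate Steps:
S(a, s) = √2*(a + s)
-41*(-(P(-3) + S(0, 6)) - 107) = -41*(-((-3)² + √2*(0 + 6)) - 107) = -41*(-(9 + √2*6) - 107) = -41*(-(9 + 6*√2) - 107) = -41*((-9 - 6*√2) - 107) = -41*(-116 - 6*√2) = 4756 + 246*√2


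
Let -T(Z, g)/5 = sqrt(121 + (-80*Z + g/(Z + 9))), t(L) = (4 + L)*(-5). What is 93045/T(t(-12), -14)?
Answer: 6203*I*sqrt(16765)/2395 ≈ 335.35*I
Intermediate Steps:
t(L) = -20 - 5*L
T(Z, g) = -5*sqrt(121 - 80*Z + g/(9 + Z)) (T(Z, g) = -5*sqrt(121 + (-80*Z + g/(Z + 9))) = -5*sqrt(121 + (-80*Z + g/(9 + Z))) = -5*sqrt(121 - 80*Z + g/(9 + Z)))
93045/T(t(-12), -14) = 93045/((-5*sqrt(-14 - (-121 + 80*(-20 - 5*(-12)))*(9 + (-20 - 5*(-12))))/sqrt(9 + (-20 - 5*(-12))))) = 93045/((-5*sqrt(-14 - (-121 + 80*(-20 + 60))*(9 + (-20 + 60)))/sqrt(9 + (-20 + 60)))) = 93045/((-5*sqrt(-14 - (-121 + 80*40)*(9 + 40))/sqrt(9 + 40))) = 93045/((-5*sqrt(-14 - 1*(-121 + 3200)*49)/7)) = 93045/((-5*sqrt(-14 - 1*3079*49)/7)) = 93045/((-5*sqrt(-14 - 150871)/7)) = 93045/((-5*3*I*sqrt(16765)/7)) = 93045/((-15*I*sqrt(16765)/7)) = 93045*(I*sqrt(16765)/35925) = 6203*I*sqrt(16765)/2395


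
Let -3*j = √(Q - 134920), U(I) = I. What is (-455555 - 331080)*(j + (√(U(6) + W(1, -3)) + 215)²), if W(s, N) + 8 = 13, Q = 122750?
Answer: -36370855860 - 338253050*√11 + 786635*I*√12170/3 ≈ -3.7493e+10 + 2.8927e+7*I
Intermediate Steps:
W(s, N) = 5 (W(s, N) = -8 + 13 = 5)
j = -I*√12170/3 (j = -√(122750 - 134920)/3 = -I*√12170/3 ≈ -36.773*I)
(-455555 - 331080)*(j + (√(U(6) + W(1, -3)) + 215)²) = (-455555 - 331080)*(-I*√12170/3 + (√(6 + 5) + 215)²) = -786635*(-I*√12170/3 + (√11 + 215)²) = -786635*(-I*√12170/3 + (215 + √11)²) = -786635*((215 + √11)² - I*√12170/3) = -786635*(215 + √11)² + 786635*I*√12170/3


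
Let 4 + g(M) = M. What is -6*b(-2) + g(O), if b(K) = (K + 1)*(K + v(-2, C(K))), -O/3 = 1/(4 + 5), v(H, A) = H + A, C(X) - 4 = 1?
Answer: 5/3 ≈ 1.6667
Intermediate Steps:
C(X) = 5 (C(X) = 4 + 1 = 5)
v(H, A) = A + H
O = -⅓ (O = -3/(4 + 5) = -3/9 = -3*⅑ = -⅓ ≈ -0.33333)
b(K) = (1 + K)*(3 + K) (b(K) = (K + 1)*(K + (5 - 2)) = (1 + K)*(K + 3) = (1 + K)*(3 + K))
g(M) = -4 + M
-6*b(-2) + g(O) = -6*(3 + (-2)² + 4*(-2)) + (-4 - ⅓) = -6*(3 + 4 - 8) - 13/3 = -6*(-1) - 13/3 = 6 - 13/3 = 5/3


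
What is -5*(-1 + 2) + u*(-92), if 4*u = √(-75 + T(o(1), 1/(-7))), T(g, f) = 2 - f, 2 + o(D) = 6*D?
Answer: -5 - 23*I*√3570/7 ≈ -5.0 - 196.32*I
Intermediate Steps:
o(D) = -2 + 6*D
u = I*√3570/28 (u = √(-75 + (2 - 1/(-7)))/4 = √(-75 + (2 - (-1)/7))/4 = √(-75 + (2 - 1*(-⅐)))/4 = √(-75 + (2 + ⅐))/4 = √(-75 + 15/7)/4 = √(-510/7)/4 = (I*√3570/7)/4 = I*√3570/28 ≈ 2.1339*I)
-5*(-1 + 2) + u*(-92) = -5*(-1 + 2) + (I*√3570/28)*(-92) = -5*1 - 23*I*√3570/7 = -5 - 23*I*√3570/7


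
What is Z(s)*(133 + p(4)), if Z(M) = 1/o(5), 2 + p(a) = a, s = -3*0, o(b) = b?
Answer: 27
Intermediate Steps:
s = 0
p(a) = -2 + a
Z(M) = 1/5
Z(s)*(133 + p(4)) = (133 + (-2 + 4))/5 = (133 + 2)/5 = (1/5)*135 = 27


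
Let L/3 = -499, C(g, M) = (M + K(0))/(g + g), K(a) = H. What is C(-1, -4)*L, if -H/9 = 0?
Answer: -2994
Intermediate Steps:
H = 0 (H = -9*0 = 0)
K(a) = 0
C(g, M) = M/(2*g) (C(g, M) = (M + 0)/(g + g) = M/((2*g)) = M*(1/(2*g)) = M/(2*g))
L = -1497 (L = 3*(-499) = -1497)
C(-1, -4)*L = ((½)*(-4)/(-1))*(-1497) = ((½)*(-4)*(-1))*(-1497) = 2*(-1497) = -2994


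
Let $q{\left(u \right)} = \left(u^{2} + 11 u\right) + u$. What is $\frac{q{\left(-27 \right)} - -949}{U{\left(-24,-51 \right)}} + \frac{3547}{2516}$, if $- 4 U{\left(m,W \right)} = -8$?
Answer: $\frac{1706879}{2516} \approx 678.41$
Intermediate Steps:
$q{\left(u \right)} = u^{2} + 12 u$
$U{\left(m,W \right)} = 2$ ($U{\left(m,W \right)} = \left(- \frac{1}{4}\right) \left(-8\right) = 2$)
$\frac{q{\left(-27 \right)} - -949}{U{\left(-24,-51 \right)}} + \frac{3547}{2516} = \frac{- 27 \left(12 - 27\right) - -949}{2} + \frac{3547}{2516} = \left(\left(-27\right) \left(-15\right) + 949\right) \frac{1}{2} + 3547 \cdot \frac{1}{2516} = \left(405 + 949\right) \frac{1}{2} + \frac{3547}{2516} = 1354 \cdot \frac{1}{2} + \frac{3547}{2516} = 677 + \frac{3547}{2516} = \frac{1706879}{2516}$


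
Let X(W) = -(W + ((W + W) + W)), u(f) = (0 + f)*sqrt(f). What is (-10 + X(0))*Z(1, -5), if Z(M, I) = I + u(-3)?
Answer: 50 + 30*I*sqrt(3) ≈ 50.0 + 51.962*I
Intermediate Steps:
u(f) = f**(3/2) (u(f) = f*sqrt(f) = f**(3/2))
Z(M, I) = I - 3*I*sqrt(3) (Z(M, I) = I + (-3)**(3/2) = I - 3*I*sqrt(3))
X(W) = -4*W (X(W) = -(W + (2*W + W)) = -(W + 3*W) = -4*W)
(-10 + X(0))*Z(1, -5) = (-10 - 4*0)*(-5 - 3*I*sqrt(3)) = (-10 + 0)*(-5 - 3*I*sqrt(3)) = -10*(-5 - 3*I*sqrt(3)) = 50 + 30*I*sqrt(3)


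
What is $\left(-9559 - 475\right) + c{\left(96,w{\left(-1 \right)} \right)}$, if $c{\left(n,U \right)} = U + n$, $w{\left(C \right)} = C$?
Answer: $-9939$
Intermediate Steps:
$\left(-9559 - 475\right) + c{\left(96,w{\left(-1 \right)} \right)} = \left(-9559 - 475\right) + \left(-1 + 96\right) = -10034 + 95 = -9939$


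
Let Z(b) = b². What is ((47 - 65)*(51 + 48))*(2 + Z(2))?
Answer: -10692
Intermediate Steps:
((47 - 65)*(51 + 48))*(2 + Z(2)) = ((47 - 65)*(51 + 48))*(2 + 2²) = (-18*99)*(2 + 4) = -1782*6 = -10692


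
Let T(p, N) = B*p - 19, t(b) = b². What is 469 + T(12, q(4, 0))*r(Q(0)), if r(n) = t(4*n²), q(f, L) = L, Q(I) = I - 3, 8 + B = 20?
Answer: 162469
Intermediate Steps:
B = 12 (B = -8 + 20 = 12)
Q(I) = -3 + I
r(n) = 16*n⁴ (r(n) = (4*n²)² = 16*n⁴)
T(p, N) = -19 + 12*p (T(p, N) = 12*p - 19 = -19 + 12*p)
469 + T(12, q(4, 0))*r(Q(0)) = 469 + (-19 + 12*12)*(16*(-3 + 0)⁴) = 469 + (-19 + 144)*(16*(-3)⁴) = 469 + 125*(16*81) = 469 + 125*1296 = 469 + 162000 = 162469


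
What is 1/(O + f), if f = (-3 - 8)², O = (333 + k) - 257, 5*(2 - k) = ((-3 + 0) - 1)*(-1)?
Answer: 5/991 ≈ 0.0050454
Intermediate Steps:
k = 6/5 (k = 2 - ((-3 + 0) - 1)*(-1)/5 = 2 - (-3 - 1)*(-1)/5 = 2 - (-4)*(-1)/5 = 2 - ⅕*4 = 2 - ⅘ = 6/5 ≈ 1.2000)
O = 386/5 (O = (333 + 6/5) - 257 = 1671/5 - 257 = 386/5 ≈ 77.200)
f = 121 (f = (-11)² = 121)
1/(O + f) = 1/(386/5 + 121) = 1/(991/5) = 5/991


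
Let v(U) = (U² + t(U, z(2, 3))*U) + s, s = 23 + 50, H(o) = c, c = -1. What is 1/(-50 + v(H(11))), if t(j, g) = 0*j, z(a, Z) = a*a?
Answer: 1/24 ≈ 0.041667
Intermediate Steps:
z(a, Z) = a²
t(j, g) = 0
H(o) = -1
s = 73
v(U) = 73 + U² (v(U) = (U² + 0*U) + 73 = (U² + 0) + 73 = U² + 73 = 73 + U²)
1/(-50 + v(H(11))) = 1/(-50 + (73 + (-1)²)) = 1/(-50 + (73 + 1)) = 1/(-50 + 74) = 1/24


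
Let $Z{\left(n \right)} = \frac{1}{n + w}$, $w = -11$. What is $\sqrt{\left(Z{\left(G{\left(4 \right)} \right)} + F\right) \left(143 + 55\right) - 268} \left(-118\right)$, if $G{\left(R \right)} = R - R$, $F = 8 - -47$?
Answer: $- 236 \sqrt{2651} \approx -12151.0$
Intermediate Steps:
$F = 55$ ($F = 8 + 47 = 55$)
$G{\left(R \right)} = 0$
$Z{\left(n \right)} = \frac{1}{-11 + n}$ ($Z{\left(n \right)} = \frac{1}{n - 11} = \frac{1}{-11 + n}$)
$\sqrt{\left(Z{\left(G{\left(4 \right)} \right)} + F\right) \left(143 + 55\right) - 268} \left(-118\right) = \sqrt{\left(\frac{1}{-11 + 0} + 55\right) \left(143 + 55\right) - 268} \left(-118\right) = \sqrt{\left(\frac{1}{-11} + 55\right) 198 - 268} \left(-118\right) = \sqrt{\left(- \frac{1}{11} + 55\right) 198 - 268} \left(-118\right) = \sqrt{\frac{604}{11} \cdot 198 - 268} \left(-118\right) = \sqrt{10872 - 268} \left(-118\right) = \sqrt{10604} \left(-118\right) = 2 \sqrt{2651} \left(-118\right) = - 236 \sqrt{2651}$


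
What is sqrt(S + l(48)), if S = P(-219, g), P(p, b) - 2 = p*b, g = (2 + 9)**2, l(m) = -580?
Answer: I*sqrt(27077) ≈ 164.55*I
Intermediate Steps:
g = 121 (g = 11**2 = 121)
P(p, b) = 2 + b*p (P(p, b) = 2 + p*b = 2 + b*p)
S = -26497 (S = 2 + 121*(-219) = 2 - 26499 = -26497)
sqrt(S + l(48)) = sqrt(-26497 - 580) = sqrt(-27077) = I*sqrt(27077)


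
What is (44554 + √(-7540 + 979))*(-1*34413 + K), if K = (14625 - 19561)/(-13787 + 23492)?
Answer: -14880283081954/9705 - 9017543727*I/3235 ≈ -1.5333e+9 - 2.7875e+6*I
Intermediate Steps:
K = -4936/9705 ≈ -0.50860
(44554 + √(-7540 + 979))*(-1*34413 + K) = (44554 + √(-7540 + 979))*(-1*34413 - 4936/9705) = (44554 + √(-6561))*(-34413 - 4936/9705) = (44554 + 81*I)*(-333983101/9705) = -14880283081954/9705 - 9017543727*I/3235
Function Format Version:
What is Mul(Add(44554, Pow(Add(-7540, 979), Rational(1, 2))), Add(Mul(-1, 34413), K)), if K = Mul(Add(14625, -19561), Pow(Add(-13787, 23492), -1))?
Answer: Add(Rational(-14880283081954, 9705), Mul(Rational(-9017543727, 3235), I)) ≈ Add(-1.5333e+9, Mul(-2.7875e+6, I))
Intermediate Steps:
K = Rational(-4936, 9705) (K = Mul(-4936, Pow(9705, -1)) = Mul(-4936, Rational(1, 9705)) = Rational(-4936, 9705) ≈ -0.50860)
Mul(Add(44554, Pow(Add(-7540, 979), Rational(1, 2))), Add(Mul(-1, 34413), K)) = Mul(Add(44554, Pow(Add(-7540, 979), Rational(1, 2))), Add(Mul(-1, 34413), Rational(-4936, 9705))) = Mul(Add(44554, Pow(-6561, Rational(1, 2))), Add(-34413, Rational(-4936, 9705))) = Mul(Add(44554, Mul(81, I)), Rational(-333983101, 9705)) = Add(Rational(-14880283081954, 9705), Mul(Rational(-9017543727, 3235), I))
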